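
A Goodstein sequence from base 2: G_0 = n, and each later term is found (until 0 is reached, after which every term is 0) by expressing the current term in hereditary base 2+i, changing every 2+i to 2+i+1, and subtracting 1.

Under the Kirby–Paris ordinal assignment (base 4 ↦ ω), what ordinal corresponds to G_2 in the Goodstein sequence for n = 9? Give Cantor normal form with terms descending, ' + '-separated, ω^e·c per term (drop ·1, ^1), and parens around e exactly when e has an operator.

ω^ω·3 + ω^3·3 + ω^2·3 + ω·3 + 3

step 0: 9 = 2^(2 + 1) + 1; sub 3 for 2: 3^(3 + 1) + 1; = 82; G_1 = 82−1 = 81
step 1: 81 = 3^(3 + 1); sub 4 for 3: 4^(4 + 1); = 1024; G_2 = 1024−1 = 1023
step 2: 1023 = 3·4^4 + 3·4^3 + 3·4^2 + 3·4 + 3; sub 5 for 4: 3·5^5 + 3·5^3 + 3·5^2 + 3·5 + 3; = 9843; G_3 = 9843−1 = 9842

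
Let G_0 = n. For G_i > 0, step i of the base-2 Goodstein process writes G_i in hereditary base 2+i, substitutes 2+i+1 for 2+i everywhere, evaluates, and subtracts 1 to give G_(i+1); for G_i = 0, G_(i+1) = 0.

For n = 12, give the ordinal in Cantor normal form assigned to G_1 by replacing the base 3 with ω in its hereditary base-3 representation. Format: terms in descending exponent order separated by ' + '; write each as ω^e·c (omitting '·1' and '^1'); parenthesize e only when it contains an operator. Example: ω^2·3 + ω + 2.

ω^(ω + 1) + ω^2·2 + ω·2 + 2

(0) 12|_2 = 2^(2 + 1) + 2^2 ↦ 3^(3 + 1) + 3^3|_3 = 108 ⇒ 107
(1) 107|_3 = 3^(3 + 1) + 2·3^2 + 2·3 + 2 ↦ 4^(4 + 1) + 2·4^2 + 2·4 + 2|_4 = 1066 ⇒ 1065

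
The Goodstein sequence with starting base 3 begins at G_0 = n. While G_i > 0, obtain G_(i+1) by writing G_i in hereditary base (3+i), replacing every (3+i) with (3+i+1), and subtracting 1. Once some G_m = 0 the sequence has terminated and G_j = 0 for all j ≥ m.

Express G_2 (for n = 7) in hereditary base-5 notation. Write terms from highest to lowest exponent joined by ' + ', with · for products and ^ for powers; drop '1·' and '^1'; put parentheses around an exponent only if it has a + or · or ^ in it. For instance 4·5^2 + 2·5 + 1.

5 + 4

G_0 = 7. HB_3(7) = 2·3 + 1. Bump = 9. G_1 = 8.
G_1 = 8. HB_4(8) = 2·4. Bump = 10. G_2 = 9.
G_2 = 9. HB_5(9) = 5 + 4. Bump = 10. G_3 = 9.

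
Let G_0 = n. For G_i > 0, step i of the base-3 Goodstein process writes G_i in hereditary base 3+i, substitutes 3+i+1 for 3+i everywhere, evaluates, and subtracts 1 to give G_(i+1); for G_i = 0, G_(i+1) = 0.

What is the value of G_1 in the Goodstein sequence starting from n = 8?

9

8 —HB3→ 2·3 + 2 —bump→ 2·4 + 2 = 10 —(−1)→ 9
9 —HB4→ 2·4 + 1 —bump→ 2·5 + 1 = 11 —(−1)→ 10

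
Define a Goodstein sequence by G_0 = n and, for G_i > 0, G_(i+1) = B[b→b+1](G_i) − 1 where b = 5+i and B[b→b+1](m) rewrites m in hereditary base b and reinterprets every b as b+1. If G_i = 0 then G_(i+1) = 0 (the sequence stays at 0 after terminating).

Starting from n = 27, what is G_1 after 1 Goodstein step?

G_0 = 27. HB_5(27) = 5^2 + 2. Bump = 38. G_1 = 37.
G_1 = 37. HB_6(37) = 6^2 + 1. Bump = 50. G_2 = 49.

37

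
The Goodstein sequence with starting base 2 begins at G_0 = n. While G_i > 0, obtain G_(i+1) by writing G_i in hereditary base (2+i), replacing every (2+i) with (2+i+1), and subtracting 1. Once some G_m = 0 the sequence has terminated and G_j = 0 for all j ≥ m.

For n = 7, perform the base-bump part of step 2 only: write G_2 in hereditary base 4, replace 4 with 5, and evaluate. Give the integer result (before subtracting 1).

G_0=7  [base 2] 2^2 + 2 + 1  →[2↦3]→  3^3 + 3 + 1 = 31  −1 ⇒ G_1=30
G_1=30  [base 3] 3^3 + 3  →[3↦4]→  4^4 + 4 = 260  −1 ⇒ G_2=259

3128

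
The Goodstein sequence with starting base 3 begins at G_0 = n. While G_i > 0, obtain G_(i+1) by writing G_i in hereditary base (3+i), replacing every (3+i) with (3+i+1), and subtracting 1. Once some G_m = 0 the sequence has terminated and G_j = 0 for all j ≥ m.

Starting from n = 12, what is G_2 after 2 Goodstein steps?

27

[0] 12 ≡ 3^2 + 3 (base 3). Lift 4: 20. −1: 19.
[1] 19 ≡ 4^2 + 3 (base 4). Lift 5: 28. −1: 27.
[2] 27 ≡ 5^2 + 2 (base 5). Lift 6: 38. −1: 37.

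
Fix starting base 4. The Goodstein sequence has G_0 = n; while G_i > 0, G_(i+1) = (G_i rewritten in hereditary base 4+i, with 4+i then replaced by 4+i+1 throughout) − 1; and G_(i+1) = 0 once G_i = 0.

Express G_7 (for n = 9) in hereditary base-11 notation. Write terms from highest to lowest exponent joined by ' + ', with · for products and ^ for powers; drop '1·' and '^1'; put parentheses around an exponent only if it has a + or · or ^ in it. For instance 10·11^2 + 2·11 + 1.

i=0: 9 = 2·4 + 1 (b=4); 4→5: 2·5 + 1 = 11; 11−1 = 10
i=1: 10 = 2·5 (b=5); 5→6: 2·6 = 12; 12−1 = 11
i=2: 11 = 6 + 5 (b=6); 6→7: 7 + 5 = 12; 12−1 = 11
i=3: 11 = 7 + 4 (b=7); 7→8: 8 + 4 = 12; 12−1 = 11
i=4: 11 = 8 + 3 (b=8); 8→9: 9 + 3 = 12; 12−1 = 11
i=5: 11 = 9 + 2 (b=9); 9→10: 10 + 2 = 12; 12−1 = 11
i=6: 11 = 10 + 1 (b=10); 10→11: 11 + 1 = 12; 12−1 = 11

11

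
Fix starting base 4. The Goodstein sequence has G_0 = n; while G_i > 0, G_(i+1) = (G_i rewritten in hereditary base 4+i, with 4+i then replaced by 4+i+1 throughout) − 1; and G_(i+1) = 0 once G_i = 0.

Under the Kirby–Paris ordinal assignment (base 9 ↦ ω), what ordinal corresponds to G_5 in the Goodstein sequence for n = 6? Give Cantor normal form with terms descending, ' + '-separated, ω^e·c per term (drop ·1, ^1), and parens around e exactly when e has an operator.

4

i=0: 6 = 4 + 2 (b=4); 4→5: 5 + 2 = 7; 7−1 = 6
i=1: 6 = 5 + 1 (b=5); 5→6: 6 + 1 = 7; 7−1 = 6
i=2: 6 = 6 (b=6); 6→7: 7 = 7; 7−1 = 6
i=3: 6 = 6 (b=7); 7→8: 6 = 6; 6−1 = 5
i=4: 5 = 5 (b=8); 8→9: 5 = 5; 5−1 = 4
i=5: 4 = 4 (b=9); 9→10: 4 = 4; 4−1 = 3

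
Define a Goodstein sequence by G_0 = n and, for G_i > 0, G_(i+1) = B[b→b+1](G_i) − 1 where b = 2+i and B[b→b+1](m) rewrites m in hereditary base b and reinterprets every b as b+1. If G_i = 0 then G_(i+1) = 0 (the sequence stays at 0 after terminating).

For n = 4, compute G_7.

[0] 4 ≡ 2^2 (base 2). Lift 3: 27. −1: 26.
[1] 26 ≡ 2·3^2 + 2·3 + 2 (base 3). Lift 4: 42. −1: 41.
[2] 41 ≡ 2·4^2 + 2·4 + 1 (base 4). Lift 5: 61. −1: 60.
[3] 60 ≡ 2·5^2 + 2·5 (base 5). Lift 6: 84. −1: 83.
[4] 83 ≡ 2·6^2 + 6 + 5 (base 6). Lift 7: 110. −1: 109.
[5] 109 ≡ 2·7^2 + 7 + 4 (base 7). Lift 8: 140. −1: 139.
[6] 139 ≡ 2·8^2 + 8 + 3 (base 8). Lift 9: 174. −1: 173.
[7] 173 ≡ 2·9^2 + 9 + 2 (base 9). Lift 10: 212. −1: 211.

173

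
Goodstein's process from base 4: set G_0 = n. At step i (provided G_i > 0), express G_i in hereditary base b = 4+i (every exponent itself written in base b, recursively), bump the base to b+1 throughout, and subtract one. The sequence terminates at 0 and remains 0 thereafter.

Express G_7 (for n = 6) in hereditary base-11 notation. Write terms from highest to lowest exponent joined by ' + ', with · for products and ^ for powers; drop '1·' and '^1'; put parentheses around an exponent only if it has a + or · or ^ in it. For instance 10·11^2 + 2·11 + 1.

2

G_0 = 6. HB_4(6) = 4 + 2. Bump = 7. G_1 = 6.
G_1 = 6. HB_5(6) = 5 + 1. Bump = 7. G_2 = 6.
G_2 = 6. HB_6(6) = 6. Bump = 7. G_3 = 6.
G_3 = 6. HB_7(6) = 6. Bump = 6. G_4 = 5.
G_4 = 5. HB_8(5) = 5. Bump = 5. G_5 = 4.
G_5 = 4. HB_9(4) = 4. Bump = 4. G_6 = 3.
G_6 = 3. HB_10(3) = 3. Bump = 3. G_7 = 2.
G_7 = 2. HB_11(2) = 2. Bump = 2. G_8 = 1.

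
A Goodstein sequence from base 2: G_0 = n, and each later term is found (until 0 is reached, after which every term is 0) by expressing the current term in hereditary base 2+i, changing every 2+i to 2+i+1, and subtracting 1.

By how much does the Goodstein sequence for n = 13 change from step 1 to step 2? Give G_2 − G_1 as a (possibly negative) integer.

1171

i=0: 13 = 2^(2 + 1) + 2^2 + 1 (b=2); 2→3: 3^(3 + 1) + 3^3 + 1 = 109; 109−1 = 108
i=1: 108 = 3^(3 + 1) + 3^3 (b=3); 3→4: 4^(4 + 1) + 4^4 = 1280; 1280−1 = 1279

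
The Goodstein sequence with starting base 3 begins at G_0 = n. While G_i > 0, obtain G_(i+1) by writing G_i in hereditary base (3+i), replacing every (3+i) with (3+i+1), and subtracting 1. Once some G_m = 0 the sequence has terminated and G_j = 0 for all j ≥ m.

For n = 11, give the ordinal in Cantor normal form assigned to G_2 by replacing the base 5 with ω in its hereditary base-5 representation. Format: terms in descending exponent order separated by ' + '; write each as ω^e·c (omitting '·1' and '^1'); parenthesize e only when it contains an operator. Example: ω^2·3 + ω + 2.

ω^2

step 0: 11 = 3^2 + 2; sub 4 for 3: 4^2 + 2; = 18; G_1 = 18−1 = 17
step 1: 17 = 4^2 + 1; sub 5 for 4: 5^2 + 1; = 26; G_2 = 26−1 = 25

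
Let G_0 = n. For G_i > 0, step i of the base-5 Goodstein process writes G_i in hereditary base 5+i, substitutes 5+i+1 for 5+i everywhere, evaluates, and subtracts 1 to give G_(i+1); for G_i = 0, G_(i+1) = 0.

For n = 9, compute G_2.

step 0: 9 = 5 + 4; sub 6 for 5: 6 + 4; = 10; G_1 = 10−1 = 9
step 1: 9 = 6 + 3; sub 7 for 6: 7 + 3; = 10; G_2 = 10−1 = 9
step 2: 9 = 7 + 2; sub 8 for 7: 8 + 2; = 10; G_3 = 10−1 = 9

9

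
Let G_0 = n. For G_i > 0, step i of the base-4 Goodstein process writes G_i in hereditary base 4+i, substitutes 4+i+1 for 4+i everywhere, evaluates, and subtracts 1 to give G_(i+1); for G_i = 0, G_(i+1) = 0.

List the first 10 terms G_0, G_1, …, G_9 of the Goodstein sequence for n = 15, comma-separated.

15, 17, 19, 21, 23, 24, 25, 26, 27, 28

G_0 = 15. HB_4(15) = 3·4 + 3. Bump = 18. G_1 = 17.
G_1 = 17. HB_5(17) = 3·5 + 2. Bump = 20. G_2 = 19.
G_2 = 19. HB_6(19) = 3·6 + 1. Bump = 22. G_3 = 21.
G_3 = 21. HB_7(21) = 3·7. Bump = 24. G_4 = 23.
G_4 = 23. HB_8(23) = 2·8 + 7. Bump = 25. G_5 = 24.
G_5 = 24. HB_9(24) = 2·9 + 6. Bump = 26. G_6 = 25.
G_6 = 25. HB_10(25) = 2·10 + 5. Bump = 27. G_7 = 26.
G_7 = 26. HB_11(26) = 2·11 + 4. Bump = 28. G_8 = 27.
G_8 = 27. HB_12(27) = 2·12 + 3. Bump = 29. G_9 = 28.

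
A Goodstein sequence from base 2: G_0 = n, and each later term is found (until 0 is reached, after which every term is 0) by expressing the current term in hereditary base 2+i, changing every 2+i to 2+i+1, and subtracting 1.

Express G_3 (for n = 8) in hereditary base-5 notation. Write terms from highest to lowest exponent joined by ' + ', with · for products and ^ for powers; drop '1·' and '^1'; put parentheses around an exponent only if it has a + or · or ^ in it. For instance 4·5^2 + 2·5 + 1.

G_0=8  [base 2] 2^(2 + 1)  →[2↦3]→  3^(3 + 1) = 81  −1 ⇒ G_1=80
G_1=80  [base 3] 2·3^3 + 2·3^2 + 2·3 + 2  →[3↦4]→  2·4^4 + 2·4^2 + 2·4 + 2 = 554  −1 ⇒ G_2=553
G_2=553  [base 4] 2·4^4 + 2·4^2 + 2·4 + 1  →[4↦5]→  2·5^5 + 2·5^2 + 2·5 + 1 = 6311  −1 ⇒ G_3=6310
G_3=6310  [base 5] 2·5^5 + 2·5^2 + 2·5  →[5↦6]→  2·6^6 + 2·6^2 + 2·6 = 93396  −1 ⇒ G_4=93395

2·5^5 + 2·5^2 + 2·5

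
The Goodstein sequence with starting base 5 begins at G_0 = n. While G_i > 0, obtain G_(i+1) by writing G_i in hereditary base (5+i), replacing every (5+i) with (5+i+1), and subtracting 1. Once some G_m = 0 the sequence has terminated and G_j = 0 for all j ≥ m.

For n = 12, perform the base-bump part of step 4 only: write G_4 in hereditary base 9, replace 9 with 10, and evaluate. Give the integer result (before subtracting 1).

16

[0] 12 ≡ 2·5 + 2 (base 5). Lift 6: 14. −1: 13.
[1] 13 ≡ 2·6 + 1 (base 6). Lift 7: 15. −1: 14.
[2] 14 ≡ 2·7 (base 7). Lift 8: 16. −1: 15.
[3] 15 ≡ 8 + 7 (base 8). Lift 9: 16. −1: 15.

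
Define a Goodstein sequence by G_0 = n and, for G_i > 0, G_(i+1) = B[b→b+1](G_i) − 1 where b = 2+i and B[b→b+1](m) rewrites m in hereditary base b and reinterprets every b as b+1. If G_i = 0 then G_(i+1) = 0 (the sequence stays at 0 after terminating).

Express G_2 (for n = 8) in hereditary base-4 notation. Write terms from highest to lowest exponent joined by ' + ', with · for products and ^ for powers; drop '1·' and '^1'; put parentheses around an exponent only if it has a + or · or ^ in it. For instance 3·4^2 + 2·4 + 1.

base 2: 8 = 2^(2 + 1); at 3: 3^(3 + 1) = 81; next = 80
base 3: 80 = 2·3^3 + 2·3^2 + 2·3 + 2; at 4: 2·4^4 + 2·4^2 + 2·4 + 2 = 554; next = 553

2·4^4 + 2·4^2 + 2·4 + 1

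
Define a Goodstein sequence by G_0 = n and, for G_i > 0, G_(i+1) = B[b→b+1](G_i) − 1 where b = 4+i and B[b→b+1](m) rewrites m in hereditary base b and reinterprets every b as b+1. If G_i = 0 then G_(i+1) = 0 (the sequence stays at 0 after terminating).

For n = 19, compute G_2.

37

step 0: 19 = 4^2 + 3; sub 5 for 4: 5^2 + 3; = 28; G_1 = 28−1 = 27
step 1: 27 = 5^2 + 2; sub 6 for 5: 6^2 + 2; = 38; G_2 = 38−1 = 37
step 2: 37 = 6^2 + 1; sub 7 for 6: 7^2 + 1; = 50; G_3 = 50−1 = 49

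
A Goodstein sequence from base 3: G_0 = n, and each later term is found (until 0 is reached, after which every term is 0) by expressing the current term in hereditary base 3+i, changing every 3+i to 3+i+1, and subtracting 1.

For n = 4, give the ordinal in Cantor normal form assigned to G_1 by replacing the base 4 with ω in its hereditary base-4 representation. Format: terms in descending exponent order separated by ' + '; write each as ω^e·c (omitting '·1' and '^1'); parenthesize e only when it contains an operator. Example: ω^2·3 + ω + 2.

base 3: 4 = 3 + 1; at 4: 4 + 1 = 5; next = 4
base 4: 4 = 4; at 5: 5 = 5; next = 4

ω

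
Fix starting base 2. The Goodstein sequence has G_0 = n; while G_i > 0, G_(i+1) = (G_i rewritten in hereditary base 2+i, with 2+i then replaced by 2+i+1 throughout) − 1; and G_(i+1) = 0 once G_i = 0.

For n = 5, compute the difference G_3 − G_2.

G_0 = 5. HB_2(5) = 2^2 + 1. Bump = 28. G_1 = 27.
G_1 = 27. HB_3(27) = 3^3. Bump = 256. G_2 = 255.
G_2 = 255. HB_4(255) = 3·4^3 + 3·4^2 + 3·4 + 3. Bump = 468. G_3 = 467.

212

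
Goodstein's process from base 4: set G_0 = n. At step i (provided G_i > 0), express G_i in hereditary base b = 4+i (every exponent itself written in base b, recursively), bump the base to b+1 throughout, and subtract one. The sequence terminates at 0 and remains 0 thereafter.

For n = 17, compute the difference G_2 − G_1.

10

G_0 = 17. HB_4(17) = 4^2 + 1. Bump = 26. G_1 = 25.
G_1 = 25. HB_5(25) = 5^2. Bump = 36. G_2 = 35.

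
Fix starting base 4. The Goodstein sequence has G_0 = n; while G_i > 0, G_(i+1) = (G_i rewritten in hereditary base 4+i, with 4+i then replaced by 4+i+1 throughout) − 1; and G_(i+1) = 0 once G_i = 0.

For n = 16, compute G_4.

33

step 0: 16 = 4^2; sub 5 for 4: 5^2; = 25; G_1 = 25−1 = 24
step 1: 24 = 4·5 + 4; sub 6 for 5: 4·6 + 4; = 28; G_2 = 28−1 = 27
step 2: 27 = 4·6 + 3; sub 7 for 6: 4·7 + 3; = 31; G_3 = 31−1 = 30
step 3: 30 = 4·7 + 2; sub 8 for 7: 4·8 + 2; = 34; G_4 = 34−1 = 33
step 4: 33 = 4·8 + 1; sub 9 for 8: 4·9 + 1; = 37; G_5 = 37−1 = 36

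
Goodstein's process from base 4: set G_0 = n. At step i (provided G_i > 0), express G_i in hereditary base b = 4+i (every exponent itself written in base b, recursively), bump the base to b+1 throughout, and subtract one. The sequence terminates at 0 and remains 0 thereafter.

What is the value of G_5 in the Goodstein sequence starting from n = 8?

9

G_0=8  [base 4] 2·4  →[4↦5]→  2·5 = 10  −1 ⇒ G_1=9
G_1=9  [base 5] 5 + 4  →[5↦6]→  6 + 4 = 10  −1 ⇒ G_2=9
G_2=9  [base 6] 6 + 3  →[6↦7]→  7 + 3 = 10  −1 ⇒ G_3=9
G_3=9  [base 7] 7 + 2  →[7↦8]→  8 + 2 = 10  −1 ⇒ G_4=9
G_4=9  [base 8] 8 + 1  →[8↦9]→  9 + 1 = 10  −1 ⇒ G_5=9
G_5=9  [base 9] 9  →[9↦10]→  10 = 10  −1 ⇒ G_6=9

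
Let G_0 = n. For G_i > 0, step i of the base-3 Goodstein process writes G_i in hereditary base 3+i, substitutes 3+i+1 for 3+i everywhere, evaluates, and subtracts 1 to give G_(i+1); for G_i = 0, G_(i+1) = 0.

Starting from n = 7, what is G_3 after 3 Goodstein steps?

G_0=7  [base 3] 2·3 + 1  →[3↦4]→  2·4 + 1 = 9  −1 ⇒ G_1=8
G_1=8  [base 4] 2·4  →[4↦5]→  2·5 = 10  −1 ⇒ G_2=9
G_2=9  [base 5] 5 + 4  →[5↦6]→  6 + 4 = 10  −1 ⇒ G_3=9
G_3=9  [base 6] 6 + 3  →[6↦7]→  7 + 3 = 10  −1 ⇒ G_4=9

9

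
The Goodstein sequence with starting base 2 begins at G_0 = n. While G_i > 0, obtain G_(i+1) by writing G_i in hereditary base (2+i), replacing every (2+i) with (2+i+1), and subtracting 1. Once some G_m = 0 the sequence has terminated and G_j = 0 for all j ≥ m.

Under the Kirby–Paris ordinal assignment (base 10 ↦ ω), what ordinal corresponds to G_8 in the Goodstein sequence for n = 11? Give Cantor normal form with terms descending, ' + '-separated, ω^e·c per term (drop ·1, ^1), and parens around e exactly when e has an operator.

ω^ω·7 + ω^7·7 + ω^6·7 + ω^5·7 + ω^4·7 + ω^3·7 + ω^2·7 + ω·7 + 5

i=0: 11 = 2^(2 + 1) + 2 + 1 (b=2); 2→3: 3^(3 + 1) + 3 + 1 = 85; 85−1 = 84
i=1: 84 = 3^(3 + 1) + 3 (b=3); 3→4: 4^(4 + 1) + 4 = 1028; 1028−1 = 1027
i=2: 1027 = 4^(4 + 1) + 3 (b=4); 4→5: 5^(5 + 1) + 3 = 15628; 15628−1 = 15627
i=3: 15627 = 5^(5 + 1) + 2 (b=5); 5→6: 6^(6 + 1) + 2 = 279938; 279938−1 = 279937
i=4: 279937 = 6^(6 + 1) + 1 (b=6); 6→7: 7^(7 + 1) + 1 = 5764802; 5764802−1 = 5764801
i=5: 5764801 = 7^(7 + 1) (b=7); 7→8: 8^(8 + 1) = 134217728; 134217728−1 = 134217727
i=6: 134217727 = 7·8^8 + 7·8^7 + 7·8^6 + 7·8^5 + 7·8^4 + 7·8^3 + 7·8^2 + 7·8 + 7 (b=8); 8→9: 7·9^9 + 7·9^7 + 7·9^6 + 7·9^5 + 7·9^4 + 7·9^3 + 7·9^2 + 7·9 + 7 = 2749609303; 2749609303−1 = 2749609302
i=7: 2749609302 = 7·9^9 + 7·9^7 + 7·9^6 + 7·9^5 + 7·9^4 + 7·9^3 + 7·9^2 + 7·9 + 6 (b=9); 9→10: 7·10^10 + 7·10^7 + 7·10^6 + 7·10^5 + 7·10^4 + 7·10^3 + 7·10^2 + 7·10 + 6 = 70077777776; 70077777776−1 = 70077777775
i=8: 70077777775 = 7·10^10 + 7·10^7 + 7·10^6 + 7·10^5 + 7·10^4 + 7·10^3 + 7·10^2 + 7·10 + 5 (b=10); 10→11: 7·11^11 + 7·11^7 + 7·11^6 + 7·11^5 + 7·11^4 + 7·11^3 + 7·11^2 + 7·11 + 5 = 1997331745491; 1997331745491−1 = 1997331745490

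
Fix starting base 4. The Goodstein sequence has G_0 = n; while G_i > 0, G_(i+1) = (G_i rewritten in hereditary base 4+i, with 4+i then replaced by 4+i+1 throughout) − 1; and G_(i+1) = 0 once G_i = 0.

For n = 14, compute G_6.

[0] 14 ≡ 3·4 + 2 (base 4). Lift 5: 17. −1: 16.
[1] 16 ≡ 3·5 + 1 (base 5). Lift 6: 19. −1: 18.
[2] 18 ≡ 3·6 (base 6). Lift 7: 21. −1: 20.
[3] 20 ≡ 2·7 + 6 (base 7). Lift 8: 22. −1: 21.
[4] 21 ≡ 2·8 + 5 (base 8). Lift 9: 23. −1: 22.
[5] 22 ≡ 2·9 + 4 (base 9). Lift 10: 24. −1: 23.
[6] 23 ≡ 2·10 + 3 (base 10). Lift 11: 25. −1: 24.

23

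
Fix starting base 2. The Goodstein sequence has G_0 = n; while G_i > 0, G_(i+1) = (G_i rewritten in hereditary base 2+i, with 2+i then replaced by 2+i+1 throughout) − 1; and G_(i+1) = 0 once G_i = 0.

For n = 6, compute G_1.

29

G_0=6  [base 2] 2^2 + 2  →[2↦3]→  3^3 + 3 = 30  −1 ⇒ G_1=29
G_1=29  [base 3] 3^3 + 2  →[3↦4]→  4^4 + 2 = 258  −1 ⇒ G_2=257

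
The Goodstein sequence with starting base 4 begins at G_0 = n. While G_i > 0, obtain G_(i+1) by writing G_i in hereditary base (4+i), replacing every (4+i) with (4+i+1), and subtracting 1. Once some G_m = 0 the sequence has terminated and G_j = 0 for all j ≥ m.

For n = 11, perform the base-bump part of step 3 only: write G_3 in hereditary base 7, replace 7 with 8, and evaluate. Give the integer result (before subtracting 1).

i=0: 11 = 2·4 + 3 (b=4); 4→5: 2·5 + 3 = 13; 13−1 = 12
i=1: 12 = 2·5 + 2 (b=5); 5→6: 2·6 + 2 = 14; 14−1 = 13
i=2: 13 = 2·6 + 1 (b=6); 6→7: 2·7 + 1 = 15; 15−1 = 14
i=3: 14 = 2·7 (b=7); 7→8: 2·8 = 16; 16−1 = 15

16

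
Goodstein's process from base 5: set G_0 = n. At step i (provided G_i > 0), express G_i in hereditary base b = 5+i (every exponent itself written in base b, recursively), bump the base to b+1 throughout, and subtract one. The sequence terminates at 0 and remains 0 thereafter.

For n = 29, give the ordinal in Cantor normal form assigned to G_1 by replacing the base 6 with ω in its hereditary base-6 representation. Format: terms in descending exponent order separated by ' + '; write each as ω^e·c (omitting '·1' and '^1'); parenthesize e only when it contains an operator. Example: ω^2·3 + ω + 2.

ω^2 + 3

(0) 29|_5 = 5^2 + 4 ↦ 6^2 + 4|_6 = 40 ⇒ 39
(1) 39|_6 = 6^2 + 3 ↦ 7^2 + 3|_7 = 52 ⇒ 51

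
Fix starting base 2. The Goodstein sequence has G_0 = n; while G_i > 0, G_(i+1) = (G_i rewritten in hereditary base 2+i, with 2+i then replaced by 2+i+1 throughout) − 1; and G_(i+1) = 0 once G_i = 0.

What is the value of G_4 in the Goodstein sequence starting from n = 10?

(0) 10|_2 = 2^(2 + 1) + 2 ↦ 3^(3 + 1) + 3|_3 = 84 ⇒ 83
(1) 83|_3 = 3^(3 + 1) + 2 ↦ 4^(4 + 1) + 2|_4 = 1026 ⇒ 1025
(2) 1025|_4 = 4^(4 + 1) + 1 ↦ 5^(5 + 1) + 1|_5 = 15626 ⇒ 15625
(3) 15625|_5 = 5^(5 + 1) ↦ 6^(6 + 1)|_6 = 279936 ⇒ 279935
(4) 279935|_6 = 5·6^6 + 5·6^5 + 5·6^4 + 5·6^3 + 5·6^2 + 5·6 + 5 ↦ 5·7^7 + 5·7^5 + 5·7^4 + 5·7^3 + 5·7^2 + 5·7 + 5|_7 = 4215755 ⇒ 4215754

279935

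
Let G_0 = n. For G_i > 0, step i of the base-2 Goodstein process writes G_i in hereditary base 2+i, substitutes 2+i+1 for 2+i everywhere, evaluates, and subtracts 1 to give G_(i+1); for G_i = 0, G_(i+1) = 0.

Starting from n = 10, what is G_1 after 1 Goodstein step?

G_0 = 10. HB_2(10) = 2^(2 + 1) + 2. Bump = 84. G_1 = 83.
G_1 = 83. HB_3(83) = 3^(3 + 1) + 2. Bump = 1026. G_2 = 1025.

83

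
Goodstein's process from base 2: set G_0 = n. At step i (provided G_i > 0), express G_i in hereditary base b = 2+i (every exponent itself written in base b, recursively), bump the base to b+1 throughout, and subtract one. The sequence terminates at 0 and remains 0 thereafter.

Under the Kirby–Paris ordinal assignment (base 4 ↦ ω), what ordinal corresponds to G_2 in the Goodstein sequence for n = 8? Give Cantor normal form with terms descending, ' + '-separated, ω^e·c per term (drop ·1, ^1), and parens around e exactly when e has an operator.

ω^ω·2 + ω^2·2 + ω·2 + 1

i=0: 8 = 2^(2 + 1) (b=2); 2→3: 3^(3 + 1) = 81; 81−1 = 80
i=1: 80 = 2·3^3 + 2·3^2 + 2·3 + 2 (b=3); 3→4: 2·4^4 + 2·4^2 + 2·4 + 2 = 554; 554−1 = 553
i=2: 553 = 2·4^4 + 2·4^2 + 2·4 + 1 (b=4); 4→5: 2·5^5 + 2·5^2 + 2·5 + 1 = 6311; 6311−1 = 6310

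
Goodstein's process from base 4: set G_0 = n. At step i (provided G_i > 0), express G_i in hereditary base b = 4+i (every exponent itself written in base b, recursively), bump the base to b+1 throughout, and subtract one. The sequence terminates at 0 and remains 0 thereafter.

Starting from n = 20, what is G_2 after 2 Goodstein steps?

39

[0] 20 ≡ 4^2 + 4 (base 4). Lift 5: 30. −1: 29.
[1] 29 ≡ 5^2 + 4 (base 5). Lift 6: 40. −1: 39.
[2] 39 ≡ 6^2 + 3 (base 6). Lift 7: 52. −1: 51.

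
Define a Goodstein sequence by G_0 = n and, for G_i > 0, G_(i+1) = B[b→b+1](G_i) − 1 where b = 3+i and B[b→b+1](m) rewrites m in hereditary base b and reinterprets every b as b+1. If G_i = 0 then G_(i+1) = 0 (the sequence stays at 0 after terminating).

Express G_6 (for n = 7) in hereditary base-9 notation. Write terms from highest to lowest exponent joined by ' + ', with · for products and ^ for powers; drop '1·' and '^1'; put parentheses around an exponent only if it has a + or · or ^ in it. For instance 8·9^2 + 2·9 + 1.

step 0: 7 = 2·3 + 1; sub 4 for 3: 2·4 + 1; = 9; G_1 = 9−1 = 8
step 1: 8 = 2·4; sub 5 for 4: 2·5; = 10; G_2 = 10−1 = 9
step 2: 9 = 5 + 4; sub 6 for 5: 6 + 4; = 10; G_3 = 10−1 = 9
step 3: 9 = 6 + 3; sub 7 for 6: 7 + 3; = 10; G_4 = 10−1 = 9
step 4: 9 = 7 + 2; sub 8 for 7: 8 + 2; = 10; G_5 = 10−1 = 9
step 5: 9 = 8 + 1; sub 9 for 8: 9 + 1; = 10; G_6 = 10−1 = 9
step 6: 9 = 9; sub 10 for 9: 10; = 10; G_7 = 10−1 = 9

9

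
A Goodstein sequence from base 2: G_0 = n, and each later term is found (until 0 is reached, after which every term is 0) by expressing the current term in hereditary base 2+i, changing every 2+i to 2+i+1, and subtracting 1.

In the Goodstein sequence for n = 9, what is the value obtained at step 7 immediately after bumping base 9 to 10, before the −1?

G_0 = 9. HB_2(9) = 2^(2 + 1) + 1. Bump = 82. G_1 = 81.
G_1 = 81. HB_3(81) = 3^(3 + 1). Bump = 1024. G_2 = 1023.
G_2 = 1023. HB_4(1023) = 3·4^4 + 3·4^3 + 3·4^2 + 3·4 + 3. Bump = 9843. G_3 = 9842.
G_3 = 9842. HB_5(9842) = 3·5^5 + 3·5^3 + 3·5^2 + 3·5 + 2. Bump = 140744. G_4 = 140743.
G_4 = 140743. HB_6(140743) = 3·6^6 + 3·6^3 + 3·6^2 + 3·6 + 1. Bump = 2471827. G_5 = 2471826.
G_5 = 2471826. HB_7(2471826) = 3·7^7 + 3·7^3 + 3·7^2 + 3·7. Bump = 50333400. G_6 = 50333399.
G_6 = 50333399. HB_8(50333399) = 3·8^8 + 3·8^3 + 3·8^2 + 2·8 + 7. Bump = 1162263922. G_7 = 1162263921.
G_7 = 1162263921. HB_9(1162263921) = 3·9^9 + 3·9^3 + 3·9^2 + 2·9 + 6. Bump = 30000003326. G_8 = 30000003325.

30000003326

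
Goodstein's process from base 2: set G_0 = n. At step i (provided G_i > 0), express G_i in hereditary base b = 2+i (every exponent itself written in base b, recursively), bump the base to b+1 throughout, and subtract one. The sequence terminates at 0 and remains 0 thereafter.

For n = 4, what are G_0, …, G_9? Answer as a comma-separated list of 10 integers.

4, 26, 41, 60, 83, 109, 139, 173, 211, 253

[0] 4 ≡ 2^2 (base 2). Lift 3: 27. −1: 26.
[1] 26 ≡ 2·3^2 + 2·3 + 2 (base 3). Lift 4: 42. −1: 41.
[2] 41 ≡ 2·4^2 + 2·4 + 1 (base 4). Lift 5: 61. −1: 60.
[3] 60 ≡ 2·5^2 + 2·5 (base 5). Lift 6: 84. −1: 83.
[4] 83 ≡ 2·6^2 + 6 + 5 (base 6). Lift 7: 110. −1: 109.
[5] 109 ≡ 2·7^2 + 7 + 4 (base 7). Lift 8: 140. −1: 139.
[6] 139 ≡ 2·8^2 + 8 + 3 (base 8). Lift 9: 174. −1: 173.
[7] 173 ≡ 2·9^2 + 9 + 2 (base 9). Lift 10: 212. −1: 211.
[8] 211 ≡ 2·10^2 + 10 + 1 (base 10). Lift 11: 254. −1: 253.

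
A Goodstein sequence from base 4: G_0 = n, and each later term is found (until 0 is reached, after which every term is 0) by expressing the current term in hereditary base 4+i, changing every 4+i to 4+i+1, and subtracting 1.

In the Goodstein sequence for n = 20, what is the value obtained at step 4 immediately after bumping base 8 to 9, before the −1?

G_0 = 20. HB_4(20) = 4^2 + 4. Bump = 30. G_1 = 29.
G_1 = 29. HB_5(29) = 5^2 + 4. Bump = 40. G_2 = 39.
G_2 = 39. HB_6(39) = 6^2 + 3. Bump = 52. G_3 = 51.
G_3 = 51. HB_7(51) = 7^2 + 2. Bump = 66. G_4 = 65.
G_4 = 65. HB_8(65) = 8^2 + 1. Bump = 82. G_5 = 81.

82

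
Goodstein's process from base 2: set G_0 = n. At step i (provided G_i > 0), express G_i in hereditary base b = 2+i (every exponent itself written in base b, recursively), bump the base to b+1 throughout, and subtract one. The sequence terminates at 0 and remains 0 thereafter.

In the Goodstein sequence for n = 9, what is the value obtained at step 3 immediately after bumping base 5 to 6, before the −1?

step 0: 9 = 2^(2 + 1) + 1; sub 3 for 2: 3^(3 + 1) + 1; = 82; G_1 = 82−1 = 81
step 1: 81 = 3^(3 + 1); sub 4 for 3: 4^(4 + 1); = 1024; G_2 = 1024−1 = 1023
step 2: 1023 = 3·4^4 + 3·4^3 + 3·4^2 + 3·4 + 3; sub 5 for 4: 3·5^5 + 3·5^3 + 3·5^2 + 3·5 + 3; = 9843; G_3 = 9843−1 = 9842
step 3: 9842 = 3·5^5 + 3·5^3 + 3·5^2 + 3·5 + 2; sub 6 for 5: 3·6^6 + 3·6^3 + 3·6^2 + 3·6 + 2; = 140744; G_4 = 140744−1 = 140743

140744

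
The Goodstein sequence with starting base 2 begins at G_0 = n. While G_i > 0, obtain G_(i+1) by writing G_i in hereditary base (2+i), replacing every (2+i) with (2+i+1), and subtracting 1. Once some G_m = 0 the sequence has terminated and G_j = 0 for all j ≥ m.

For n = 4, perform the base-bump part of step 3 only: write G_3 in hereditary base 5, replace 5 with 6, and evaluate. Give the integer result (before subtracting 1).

step 0: 4 = 2^2; sub 3 for 2: 3^3; = 27; G_1 = 27−1 = 26
step 1: 26 = 2·3^2 + 2·3 + 2; sub 4 for 3: 2·4^2 + 2·4 + 2; = 42; G_2 = 42−1 = 41
step 2: 41 = 2·4^2 + 2·4 + 1; sub 5 for 4: 2·5^2 + 2·5 + 1; = 61; G_3 = 61−1 = 60

84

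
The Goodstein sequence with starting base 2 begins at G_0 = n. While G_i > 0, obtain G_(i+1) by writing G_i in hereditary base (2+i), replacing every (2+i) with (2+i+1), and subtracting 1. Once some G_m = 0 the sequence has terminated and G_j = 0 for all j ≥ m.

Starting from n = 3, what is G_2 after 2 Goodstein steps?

(0) 3|_2 = 2 + 1 ↦ 3 + 1|_3 = 4 ⇒ 3
(1) 3|_3 = 3 ↦ 4|_4 = 4 ⇒ 3
(2) 3|_4 = 3 ↦ 3|_5 = 3 ⇒ 2

3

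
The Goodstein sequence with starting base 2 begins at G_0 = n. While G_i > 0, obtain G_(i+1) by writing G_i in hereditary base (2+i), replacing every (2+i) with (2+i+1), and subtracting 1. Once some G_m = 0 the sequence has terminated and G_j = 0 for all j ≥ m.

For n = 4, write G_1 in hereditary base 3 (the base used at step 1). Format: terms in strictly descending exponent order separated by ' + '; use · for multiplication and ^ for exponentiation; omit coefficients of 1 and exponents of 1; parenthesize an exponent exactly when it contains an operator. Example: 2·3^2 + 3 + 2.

step 0: 4 = 2^2; sub 3 for 2: 3^3; = 27; G_1 = 27−1 = 26
step 1: 26 = 2·3^2 + 2·3 + 2; sub 4 for 3: 2·4^2 + 2·4 + 2; = 42; G_2 = 42−1 = 41

2·3^2 + 2·3 + 2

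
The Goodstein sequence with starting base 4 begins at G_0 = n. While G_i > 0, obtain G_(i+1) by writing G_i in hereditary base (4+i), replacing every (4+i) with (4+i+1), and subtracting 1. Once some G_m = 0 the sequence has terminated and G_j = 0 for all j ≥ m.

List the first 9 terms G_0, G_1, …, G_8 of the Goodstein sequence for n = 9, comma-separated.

9, 10, 11, 11, 11, 11, 11, 11, 11

[0] 9 ≡ 2·4 + 1 (base 4). Lift 5: 11. −1: 10.
[1] 10 ≡ 2·5 (base 5). Lift 6: 12. −1: 11.
[2] 11 ≡ 6 + 5 (base 6). Lift 7: 12. −1: 11.
[3] 11 ≡ 7 + 4 (base 7). Lift 8: 12. −1: 11.
[4] 11 ≡ 8 + 3 (base 8). Lift 9: 12. −1: 11.
[5] 11 ≡ 9 + 2 (base 9). Lift 10: 12. −1: 11.
[6] 11 ≡ 10 + 1 (base 10). Lift 11: 12. −1: 11.
[7] 11 ≡ 11 (base 11). Lift 12: 12. −1: 11.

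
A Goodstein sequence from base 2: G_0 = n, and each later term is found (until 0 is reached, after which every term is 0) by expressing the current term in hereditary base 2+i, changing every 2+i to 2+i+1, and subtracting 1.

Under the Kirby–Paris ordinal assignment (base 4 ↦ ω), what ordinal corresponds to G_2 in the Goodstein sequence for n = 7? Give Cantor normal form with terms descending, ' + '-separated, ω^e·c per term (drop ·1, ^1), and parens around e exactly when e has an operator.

ω^ω + 3

G_0 = 7. HB_2(7) = 2^2 + 2 + 1. Bump = 31. G_1 = 30.
G_1 = 30. HB_3(30) = 3^3 + 3. Bump = 260. G_2 = 259.
G_2 = 259. HB_4(259) = 4^4 + 3. Bump = 3128. G_3 = 3127.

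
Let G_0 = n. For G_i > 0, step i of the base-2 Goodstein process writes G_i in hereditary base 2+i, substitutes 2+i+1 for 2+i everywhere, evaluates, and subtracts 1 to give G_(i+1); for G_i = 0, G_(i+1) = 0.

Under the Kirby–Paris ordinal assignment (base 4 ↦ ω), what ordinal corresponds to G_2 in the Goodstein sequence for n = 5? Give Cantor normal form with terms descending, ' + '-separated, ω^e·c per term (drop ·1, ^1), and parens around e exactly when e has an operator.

base 2: 5 = 2^2 + 1; at 3: 3^3 + 1 = 28; next = 27
base 3: 27 = 3^3; at 4: 4^4 = 256; next = 255
base 4: 255 = 3·4^3 + 3·4^2 + 3·4 + 3; at 5: 3·5^3 + 3·5^2 + 3·5 + 3 = 468; next = 467

ω^3·3 + ω^2·3 + ω·3 + 3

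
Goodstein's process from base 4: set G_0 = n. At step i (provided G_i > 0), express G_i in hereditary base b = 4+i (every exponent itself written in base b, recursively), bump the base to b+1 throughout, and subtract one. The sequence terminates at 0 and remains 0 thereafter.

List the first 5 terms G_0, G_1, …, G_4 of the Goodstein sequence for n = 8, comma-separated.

G_0 = 8. HB_4(8) = 2·4. Bump = 10. G_1 = 9.
G_1 = 9. HB_5(9) = 5 + 4. Bump = 10. G_2 = 9.
G_2 = 9. HB_6(9) = 6 + 3. Bump = 10. G_3 = 9.
G_3 = 9. HB_7(9) = 7 + 2. Bump = 10. G_4 = 9.

8, 9, 9, 9, 9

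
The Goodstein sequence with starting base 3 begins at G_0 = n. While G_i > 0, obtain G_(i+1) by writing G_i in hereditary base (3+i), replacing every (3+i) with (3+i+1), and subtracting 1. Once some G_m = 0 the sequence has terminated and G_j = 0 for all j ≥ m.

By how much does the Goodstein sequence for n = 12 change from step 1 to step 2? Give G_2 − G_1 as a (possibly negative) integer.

base 3: 12 = 3^2 + 3; at 4: 4^2 + 4 = 20; next = 19
base 4: 19 = 4^2 + 3; at 5: 5^2 + 3 = 28; next = 27

8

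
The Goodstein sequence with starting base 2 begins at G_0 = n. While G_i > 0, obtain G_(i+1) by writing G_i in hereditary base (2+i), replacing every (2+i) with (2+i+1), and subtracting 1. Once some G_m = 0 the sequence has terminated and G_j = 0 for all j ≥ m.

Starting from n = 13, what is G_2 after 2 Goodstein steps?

(0) 13|_2 = 2^(2 + 1) + 2^2 + 1 ↦ 3^(3 + 1) + 3^3 + 1|_3 = 109 ⇒ 108
(1) 108|_3 = 3^(3 + 1) + 3^3 ↦ 4^(4 + 1) + 4^4|_4 = 1280 ⇒ 1279

1279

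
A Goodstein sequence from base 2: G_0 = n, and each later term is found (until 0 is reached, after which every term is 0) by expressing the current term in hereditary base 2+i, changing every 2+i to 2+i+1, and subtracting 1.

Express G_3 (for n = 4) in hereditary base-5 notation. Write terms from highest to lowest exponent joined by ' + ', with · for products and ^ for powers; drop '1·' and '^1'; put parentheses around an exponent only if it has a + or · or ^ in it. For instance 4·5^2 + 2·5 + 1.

[0] 4 ≡ 2^2 (base 2). Lift 3: 27. −1: 26.
[1] 26 ≡ 2·3^2 + 2·3 + 2 (base 3). Lift 4: 42. −1: 41.
[2] 41 ≡ 2·4^2 + 2·4 + 1 (base 4). Lift 5: 61. −1: 60.

2·5^2 + 2·5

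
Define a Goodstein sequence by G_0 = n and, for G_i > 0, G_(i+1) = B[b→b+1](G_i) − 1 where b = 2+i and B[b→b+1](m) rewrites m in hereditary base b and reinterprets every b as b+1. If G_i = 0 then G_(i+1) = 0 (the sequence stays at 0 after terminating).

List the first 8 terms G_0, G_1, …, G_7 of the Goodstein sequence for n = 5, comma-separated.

G_0=5  [base 2] 2^2 + 1  →[2↦3]→  3^3 + 1 = 28  −1 ⇒ G_1=27
G_1=27  [base 3] 3^3  →[3↦4]→  4^4 = 256  −1 ⇒ G_2=255
G_2=255  [base 4] 3·4^3 + 3·4^2 + 3·4 + 3  →[4↦5]→  3·5^3 + 3·5^2 + 3·5 + 3 = 468  −1 ⇒ G_3=467
G_3=467  [base 5] 3·5^3 + 3·5^2 + 3·5 + 2  →[5↦6]→  3·6^3 + 3·6^2 + 3·6 + 2 = 776  −1 ⇒ G_4=775
G_4=775  [base 6] 3·6^3 + 3·6^2 + 3·6 + 1  →[6↦7]→  3·7^3 + 3·7^2 + 3·7 + 1 = 1198  −1 ⇒ G_5=1197
G_5=1197  [base 7] 3·7^3 + 3·7^2 + 3·7  →[7↦8]→  3·8^3 + 3·8^2 + 3·8 = 1752  −1 ⇒ G_6=1751
G_6=1751  [base 8] 3·8^3 + 3·8^2 + 2·8 + 7  →[8↦9]→  3·9^3 + 3·9^2 + 2·9 + 7 = 2455  −1 ⇒ G_7=2454

5, 27, 255, 467, 775, 1197, 1751, 2454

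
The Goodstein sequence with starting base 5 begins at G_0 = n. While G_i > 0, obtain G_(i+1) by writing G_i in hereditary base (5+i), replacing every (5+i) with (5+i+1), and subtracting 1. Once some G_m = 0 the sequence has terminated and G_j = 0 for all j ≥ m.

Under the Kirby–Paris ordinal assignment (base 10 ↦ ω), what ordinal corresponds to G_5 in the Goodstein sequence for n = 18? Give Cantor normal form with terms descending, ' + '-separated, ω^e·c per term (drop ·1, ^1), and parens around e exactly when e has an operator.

ω·2 + 7

[0] 18 ≡ 3·5 + 3 (base 5). Lift 6: 21. −1: 20.
[1] 20 ≡ 3·6 + 2 (base 6). Lift 7: 23. −1: 22.
[2] 22 ≡ 3·7 + 1 (base 7). Lift 8: 25. −1: 24.
[3] 24 ≡ 3·8 (base 8). Lift 9: 27. −1: 26.
[4] 26 ≡ 2·9 + 8 (base 9). Lift 10: 28. −1: 27.
[5] 27 ≡ 2·10 + 7 (base 10). Lift 11: 29. −1: 28.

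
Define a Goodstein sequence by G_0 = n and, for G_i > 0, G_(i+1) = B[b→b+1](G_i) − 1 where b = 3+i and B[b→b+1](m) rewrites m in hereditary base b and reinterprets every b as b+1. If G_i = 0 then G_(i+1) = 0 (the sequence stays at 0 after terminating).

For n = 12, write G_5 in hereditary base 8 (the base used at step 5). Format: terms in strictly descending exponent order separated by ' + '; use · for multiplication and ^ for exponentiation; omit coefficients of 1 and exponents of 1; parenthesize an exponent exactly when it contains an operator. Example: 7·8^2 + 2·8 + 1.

7·8 + 7

i=0: 12 = 3^2 + 3 (b=3); 3→4: 4^2 + 4 = 20; 20−1 = 19
i=1: 19 = 4^2 + 3 (b=4); 4→5: 5^2 + 3 = 28; 28−1 = 27
i=2: 27 = 5^2 + 2 (b=5); 5→6: 6^2 + 2 = 38; 38−1 = 37
i=3: 37 = 6^2 + 1 (b=6); 6→7: 7^2 + 1 = 50; 50−1 = 49
i=4: 49 = 7^2 (b=7); 7→8: 8^2 = 64; 64−1 = 63
i=5: 63 = 7·8 + 7 (b=8); 8→9: 7·9 + 7 = 70; 70−1 = 69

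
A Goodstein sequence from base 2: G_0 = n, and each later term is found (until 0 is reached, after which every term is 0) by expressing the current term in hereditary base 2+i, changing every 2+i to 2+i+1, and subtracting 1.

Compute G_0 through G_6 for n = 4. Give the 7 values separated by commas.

4, 26, 41, 60, 83, 109, 139

i=0: 4 = 2^2 (b=2); 2→3: 3^3 = 27; 27−1 = 26
i=1: 26 = 2·3^2 + 2·3 + 2 (b=3); 3→4: 2·4^2 + 2·4 + 2 = 42; 42−1 = 41
i=2: 41 = 2·4^2 + 2·4 + 1 (b=4); 4→5: 2·5^2 + 2·5 + 1 = 61; 61−1 = 60
i=3: 60 = 2·5^2 + 2·5 (b=5); 5→6: 2·6^2 + 2·6 = 84; 84−1 = 83
i=4: 83 = 2·6^2 + 6 + 5 (b=6); 6→7: 2·7^2 + 7 + 5 = 110; 110−1 = 109
i=5: 109 = 2·7^2 + 7 + 4 (b=7); 7→8: 2·8^2 + 8 + 4 = 140; 140−1 = 139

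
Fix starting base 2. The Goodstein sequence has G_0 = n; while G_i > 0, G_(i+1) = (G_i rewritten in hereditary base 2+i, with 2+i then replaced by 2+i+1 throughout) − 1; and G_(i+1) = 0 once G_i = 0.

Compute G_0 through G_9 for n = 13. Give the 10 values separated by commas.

step 0: 13 = 2^(2 + 1) + 2^2 + 1; sub 3 for 2: 3^(3 + 1) + 3^3 + 1; = 109; G_1 = 109−1 = 108
step 1: 108 = 3^(3 + 1) + 3^3; sub 4 for 3: 4^(4 + 1) + 4^4; = 1280; G_2 = 1280−1 = 1279
step 2: 1279 = 4^(4 + 1) + 3·4^3 + 3·4^2 + 3·4 + 3; sub 5 for 4: 5^(5 + 1) + 3·5^3 + 3·5^2 + 3·5 + 3; = 16093; G_3 = 16093−1 = 16092
step 3: 16092 = 5^(5 + 1) + 3·5^3 + 3·5^2 + 3·5 + 2; sub 6 for 5: 6^(6 + 1) + 3·6^3 + 3·6^2 + 3·6 + 2; = 280712; G_4 = 280712−1 = 280711
step 4: 280711 = 6^(6 + 1) + 3·6^3 + 3·6^2 + 3·6 + 1; sub 7 for 6: 7^(7 + 1) + 3·7^3 + 3·7^2 + 3·7 + 1; = 5765999; G_5 = 5765999−1 = 5765998
step 5: 5765998 = 7^(7 + 1) + 3·7^3 + 3·7^2 + 3·7; sub 8 for 7: 8^(8 + 1) + 3·8^3 + 3·8^2 + 3·8; = 134219480; G_6 = 134219480−1 = 134219479
step 6: 134219479 = 8^(8 + 1) + 3·8^3 + 3·8^2 + 2·8 + 7; sub 9 for 8: 9^(9 + 1) + 3·9^3 + 3·9^2 + 2·9 + 7; = 3486786856; G_7 = 3486786856−1 = 3486786855
step 7: 3486786855 = 9^(9 + 1) + 3·9^3 + 3·9^2 + 2·9 + 6; sub 10 for 9: 10^(10 + 1) + 3·10^3 + 3·10^2 + 2·10 + 6; = 100000003326; G_8 = 100000003326−1 = 100000003325
step 8: 100000003325 = 10^(10 + 1) + 3·10^3 + 3·10^2 + 2·10 + 5; sub 11 for 10: 11^(11 + 1) + 3·11^3 + 3·11^2 + 2·11 + 5; = 3138428381104; G_9 = 3138428381104−1 = 3138428381103

13, 108, 1279, 16092, 280711, 5765998, 134219479, 3486786855, 100000003325, 3138428381103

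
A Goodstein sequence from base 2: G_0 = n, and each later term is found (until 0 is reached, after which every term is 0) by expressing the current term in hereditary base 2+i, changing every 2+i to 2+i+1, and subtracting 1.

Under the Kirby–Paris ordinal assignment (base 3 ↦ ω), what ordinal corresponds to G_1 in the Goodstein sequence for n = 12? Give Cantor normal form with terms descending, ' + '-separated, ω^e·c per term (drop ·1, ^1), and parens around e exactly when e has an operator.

G_0=12  [base 2] 2^(2 + 1) + 2^2  →[2↦3]→  3^(3 + 1) + 3^3 = 108  −1 ⇒ G_1=107
G_1=107  [base 3] 3^(3 + 1) + 2·3^2 + 2·3 + 2  →[3↦4]→  4^(4 + 1) + 2·4^2 + 2·4 + 2 = 1066  −1 ⇒ G_2=1065

ω^(ω + 1) + ω^2·2 + ω·2 + 2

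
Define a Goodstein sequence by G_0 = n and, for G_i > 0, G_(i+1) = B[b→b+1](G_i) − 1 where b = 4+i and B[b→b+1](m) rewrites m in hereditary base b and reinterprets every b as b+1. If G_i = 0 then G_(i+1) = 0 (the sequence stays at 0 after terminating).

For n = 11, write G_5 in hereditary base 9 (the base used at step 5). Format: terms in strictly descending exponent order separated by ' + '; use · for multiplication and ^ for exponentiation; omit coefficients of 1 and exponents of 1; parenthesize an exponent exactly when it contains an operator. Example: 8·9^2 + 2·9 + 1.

9 + 6

11 —HB4→ 2·4 + 3 —bump→ 2·5 + 3 = 13 —(−1)→ 12
12 —HB5→ 2·5 + 2 —bump→ 2·6 + 2 = 14 —(−1)→ 13
13 —HB6→ 2·6 + 1 —bump→ 2·7 + 1 = 15 —(−1)→ 14
14 —HB7→ 2·7 —bump→ 2·8 = 16 —(−1)→ 15
15 —HB8→ 8 + 7 —bump→ 9 + 7 = 16 —(−1)→ 15
15 —HB9→ 9 + 6 —bump→ 10 + 6 = 16 —(−1)→ 15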